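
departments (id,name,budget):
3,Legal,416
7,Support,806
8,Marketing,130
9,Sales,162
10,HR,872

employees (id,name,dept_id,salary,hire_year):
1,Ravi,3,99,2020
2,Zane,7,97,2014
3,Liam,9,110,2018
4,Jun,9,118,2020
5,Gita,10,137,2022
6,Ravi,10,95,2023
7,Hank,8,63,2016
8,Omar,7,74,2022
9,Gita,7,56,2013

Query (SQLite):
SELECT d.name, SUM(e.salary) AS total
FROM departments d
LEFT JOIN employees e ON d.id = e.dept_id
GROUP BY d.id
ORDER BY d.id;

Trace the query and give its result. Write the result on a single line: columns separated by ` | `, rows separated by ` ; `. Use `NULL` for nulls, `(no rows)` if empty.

Legal | 99 ; Support | 227 ; Marketing | 63 ; Sales | 228 ; HR | 232

LEFT JOIN keeps every departments row; unmatched ones get NULL for employees columns.
Group by departments.id and compute SUM(e.salary). SUM over an all-NULL group is NULL.
  3: ids {1} → SUM(e.salary)=99
  7: ids {2, 8, 9} → SUM(e.salary)=227
  8: ids {7} → SUM(e.salary)=63
  9: ids {3, 4} → SUM(e.salary)=228
  10: ids {5, 6} → SUM(e.salary)=232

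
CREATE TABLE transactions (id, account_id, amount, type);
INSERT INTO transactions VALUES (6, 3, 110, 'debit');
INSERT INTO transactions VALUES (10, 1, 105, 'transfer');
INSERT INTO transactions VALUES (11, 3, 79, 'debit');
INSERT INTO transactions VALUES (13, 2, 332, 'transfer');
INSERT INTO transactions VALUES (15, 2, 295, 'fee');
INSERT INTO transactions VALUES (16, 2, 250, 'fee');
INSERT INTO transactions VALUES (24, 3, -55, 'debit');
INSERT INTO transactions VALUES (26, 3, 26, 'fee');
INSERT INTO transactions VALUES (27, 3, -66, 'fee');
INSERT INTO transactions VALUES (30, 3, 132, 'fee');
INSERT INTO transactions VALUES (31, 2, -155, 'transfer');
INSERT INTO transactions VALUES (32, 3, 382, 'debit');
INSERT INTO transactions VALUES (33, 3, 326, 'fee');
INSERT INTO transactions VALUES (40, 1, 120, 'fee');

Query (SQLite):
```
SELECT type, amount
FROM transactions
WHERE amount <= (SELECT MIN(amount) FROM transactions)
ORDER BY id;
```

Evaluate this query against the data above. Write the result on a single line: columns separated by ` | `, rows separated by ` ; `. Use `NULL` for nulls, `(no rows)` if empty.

transfer | -155

Scalar subquery: MIN(amount) over all transactions rows = -155.
Keep rows where amount <= that value.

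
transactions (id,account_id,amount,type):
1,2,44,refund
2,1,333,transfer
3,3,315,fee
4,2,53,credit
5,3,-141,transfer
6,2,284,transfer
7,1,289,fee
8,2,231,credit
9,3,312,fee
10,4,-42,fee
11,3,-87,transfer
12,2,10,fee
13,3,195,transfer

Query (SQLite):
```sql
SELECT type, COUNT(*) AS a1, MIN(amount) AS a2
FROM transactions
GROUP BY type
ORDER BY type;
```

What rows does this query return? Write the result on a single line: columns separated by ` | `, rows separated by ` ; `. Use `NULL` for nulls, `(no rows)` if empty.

credit | 2 | 53 ; fee | 5 | -42 ; refund | 1 | 44 ; transfer | 5 | -141

Group transactions by type.
Per group compute: COUNT(*), MIN(amount).
  credit: ids {4, 8} → COUNT(*)=2, MIN(amount)=53
  fee: ids {3, 7, 9, 10, 12} → COUNT(*)=5, MIN(amount)=-42
  refund: ids {1} → COUNT(*)=1, MIN(amount)=44
  transfer: ids {2, 5, 6, 11, 13} → COUNT(*)=5, MIN(amount)=-141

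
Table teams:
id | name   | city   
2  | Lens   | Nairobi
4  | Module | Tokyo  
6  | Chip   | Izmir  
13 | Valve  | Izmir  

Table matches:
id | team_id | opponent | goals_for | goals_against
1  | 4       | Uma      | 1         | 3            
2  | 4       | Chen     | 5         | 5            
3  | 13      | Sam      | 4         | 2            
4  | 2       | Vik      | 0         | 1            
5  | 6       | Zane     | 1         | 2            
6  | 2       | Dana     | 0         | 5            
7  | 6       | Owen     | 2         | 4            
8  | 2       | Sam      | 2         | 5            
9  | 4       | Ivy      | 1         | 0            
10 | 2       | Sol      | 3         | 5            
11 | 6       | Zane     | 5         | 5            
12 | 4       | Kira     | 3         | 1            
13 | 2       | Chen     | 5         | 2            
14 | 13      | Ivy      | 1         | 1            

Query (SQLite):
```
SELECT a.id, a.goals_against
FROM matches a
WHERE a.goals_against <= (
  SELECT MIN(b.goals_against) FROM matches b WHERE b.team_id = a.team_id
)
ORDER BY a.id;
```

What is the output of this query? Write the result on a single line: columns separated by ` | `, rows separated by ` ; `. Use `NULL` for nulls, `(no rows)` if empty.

For each matches row a, compute MIN(goals_against) over rows sharing a.team_id.
Keep row a if a.goals_against <= that per-group MIN.
  team_id=2: MIN(goals_against) = 1
  team_id=4: MIN(goals_against) = 0
  team_id=6: MIN(goals_against) = 2
  team_id=13: MIN(goals_against) = 1

4 | 1 ; 5 | 2 ; 9 | 0 ; 14 | 1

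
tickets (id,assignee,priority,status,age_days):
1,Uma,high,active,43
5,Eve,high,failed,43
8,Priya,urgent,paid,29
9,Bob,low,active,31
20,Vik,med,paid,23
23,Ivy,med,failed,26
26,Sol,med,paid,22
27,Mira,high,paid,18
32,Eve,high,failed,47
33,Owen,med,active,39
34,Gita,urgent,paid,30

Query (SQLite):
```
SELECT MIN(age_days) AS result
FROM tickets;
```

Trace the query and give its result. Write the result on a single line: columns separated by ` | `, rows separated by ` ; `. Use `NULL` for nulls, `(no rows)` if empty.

18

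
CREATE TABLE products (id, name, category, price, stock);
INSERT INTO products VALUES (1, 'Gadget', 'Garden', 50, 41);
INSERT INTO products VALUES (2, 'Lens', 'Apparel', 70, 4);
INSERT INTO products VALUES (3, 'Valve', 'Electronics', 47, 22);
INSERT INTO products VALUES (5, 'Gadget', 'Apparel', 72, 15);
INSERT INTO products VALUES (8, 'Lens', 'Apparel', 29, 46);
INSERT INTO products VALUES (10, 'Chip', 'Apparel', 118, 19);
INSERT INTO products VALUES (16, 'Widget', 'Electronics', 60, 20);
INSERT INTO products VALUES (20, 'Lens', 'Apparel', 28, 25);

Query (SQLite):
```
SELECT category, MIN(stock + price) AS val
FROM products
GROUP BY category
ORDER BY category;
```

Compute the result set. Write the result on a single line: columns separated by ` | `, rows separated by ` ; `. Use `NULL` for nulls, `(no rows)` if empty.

Apparel | 53 ; Electronics | 69 ; Garden | 91

For each row compute stock + price.
Group by category; take MIN of the expression per group.
  Apparel: ids {2, 5, 8, 10, 20} → MIN(stock + price)=53
  Electronics: ids {3, 16} → MIN(stock + price)=69
  Garden: ids {1} → MIN(stock + price)=91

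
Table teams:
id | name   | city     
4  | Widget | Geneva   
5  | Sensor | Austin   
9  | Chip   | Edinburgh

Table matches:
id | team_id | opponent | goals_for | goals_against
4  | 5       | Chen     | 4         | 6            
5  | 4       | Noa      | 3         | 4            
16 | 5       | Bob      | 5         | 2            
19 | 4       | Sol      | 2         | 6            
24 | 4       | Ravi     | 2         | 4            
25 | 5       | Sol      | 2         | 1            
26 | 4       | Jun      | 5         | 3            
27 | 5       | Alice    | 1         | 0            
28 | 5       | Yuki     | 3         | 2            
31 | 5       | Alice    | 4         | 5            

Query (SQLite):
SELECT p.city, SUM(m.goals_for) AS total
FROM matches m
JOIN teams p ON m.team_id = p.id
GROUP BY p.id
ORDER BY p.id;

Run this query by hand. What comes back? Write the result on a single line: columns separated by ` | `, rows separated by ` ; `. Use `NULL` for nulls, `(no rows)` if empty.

Join each matches row to its teams via team_id.
Group joined rows by teams.id; compute SUM(m.goals_for) per group.
  4: ids {5, 19, 24, 26} → SUM(m.goals_for)=12
  5: ids {4, 16, 25, 27, 28, 31} → SUM(m.goals_for)=19

Geneva | 12 ; Austin | 19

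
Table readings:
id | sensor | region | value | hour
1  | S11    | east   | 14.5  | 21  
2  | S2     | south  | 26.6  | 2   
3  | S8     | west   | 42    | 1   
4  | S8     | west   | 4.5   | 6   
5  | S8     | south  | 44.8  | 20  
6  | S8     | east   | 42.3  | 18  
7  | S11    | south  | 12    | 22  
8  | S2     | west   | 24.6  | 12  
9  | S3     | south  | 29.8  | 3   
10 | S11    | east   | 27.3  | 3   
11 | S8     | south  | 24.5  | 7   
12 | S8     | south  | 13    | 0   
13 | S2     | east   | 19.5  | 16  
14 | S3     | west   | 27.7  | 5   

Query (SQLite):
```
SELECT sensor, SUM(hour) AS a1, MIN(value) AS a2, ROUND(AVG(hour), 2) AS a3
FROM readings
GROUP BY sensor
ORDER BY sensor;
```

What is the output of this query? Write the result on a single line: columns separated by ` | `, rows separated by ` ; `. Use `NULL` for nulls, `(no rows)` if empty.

S11 | 46 | 12 | 15.33 ; S2 | 30 | 19.5 | 10 ; S3 | 8 | 27.7 | 4 ; S8 | 52 | 4.5 | 8.67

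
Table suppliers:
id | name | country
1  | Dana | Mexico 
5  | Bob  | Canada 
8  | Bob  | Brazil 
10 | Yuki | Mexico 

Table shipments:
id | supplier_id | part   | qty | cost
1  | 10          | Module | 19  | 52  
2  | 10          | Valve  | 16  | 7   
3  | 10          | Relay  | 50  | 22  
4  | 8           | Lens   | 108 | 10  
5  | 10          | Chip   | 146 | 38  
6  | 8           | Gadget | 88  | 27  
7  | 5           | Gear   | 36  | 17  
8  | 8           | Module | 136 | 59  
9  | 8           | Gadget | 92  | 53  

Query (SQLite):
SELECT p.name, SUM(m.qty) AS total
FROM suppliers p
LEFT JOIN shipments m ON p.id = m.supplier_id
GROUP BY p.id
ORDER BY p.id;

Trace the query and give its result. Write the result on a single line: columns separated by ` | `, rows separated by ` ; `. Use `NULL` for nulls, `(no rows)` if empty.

Dana | NULL ; Bob | 36 ; Bob | 424 ; Yuki | 231

LEFT JOIN keeps every suppliers row; unmatched ones get NULL for shipments columns.
Group by suppliers.id and compute SUM(m.qty). SUM over an all-NULL group is NULL.
  1: ids {—} → SUM(m.qty)=NULL
  5: ids {7} → SUM(m.qty)=36
  8: ids {4, 6, 8, 9} → SUM(m.qty)=424
  10: ids {1, 2, 3, 5} → SUM(m.qty)=231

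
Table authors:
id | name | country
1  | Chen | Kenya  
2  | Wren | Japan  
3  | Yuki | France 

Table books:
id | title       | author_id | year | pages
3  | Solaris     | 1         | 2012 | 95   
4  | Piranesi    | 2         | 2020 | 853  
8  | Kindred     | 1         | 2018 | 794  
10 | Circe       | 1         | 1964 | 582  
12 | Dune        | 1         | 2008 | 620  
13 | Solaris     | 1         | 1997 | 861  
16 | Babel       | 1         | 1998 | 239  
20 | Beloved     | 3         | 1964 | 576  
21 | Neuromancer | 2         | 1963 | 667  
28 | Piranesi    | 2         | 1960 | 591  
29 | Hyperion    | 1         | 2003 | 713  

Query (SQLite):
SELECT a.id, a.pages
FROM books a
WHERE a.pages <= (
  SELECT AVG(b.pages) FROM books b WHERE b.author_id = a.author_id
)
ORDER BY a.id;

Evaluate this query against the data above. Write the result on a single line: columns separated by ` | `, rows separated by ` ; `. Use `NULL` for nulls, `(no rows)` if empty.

3 | 95 ; 16 | 239 ; 20 | 576 ; 21 | 667 ; 28 | 591

For each books row a, compute AVG(pages) over rows sharing a.author_id.
Keep row a if a.pages <= that per-group AVG.
  author_id=1: AVG(pages) = 557.714286
  author_id=2: AVG(pages) = 703.666667
  author_id=3: AVG(pages) = 576.0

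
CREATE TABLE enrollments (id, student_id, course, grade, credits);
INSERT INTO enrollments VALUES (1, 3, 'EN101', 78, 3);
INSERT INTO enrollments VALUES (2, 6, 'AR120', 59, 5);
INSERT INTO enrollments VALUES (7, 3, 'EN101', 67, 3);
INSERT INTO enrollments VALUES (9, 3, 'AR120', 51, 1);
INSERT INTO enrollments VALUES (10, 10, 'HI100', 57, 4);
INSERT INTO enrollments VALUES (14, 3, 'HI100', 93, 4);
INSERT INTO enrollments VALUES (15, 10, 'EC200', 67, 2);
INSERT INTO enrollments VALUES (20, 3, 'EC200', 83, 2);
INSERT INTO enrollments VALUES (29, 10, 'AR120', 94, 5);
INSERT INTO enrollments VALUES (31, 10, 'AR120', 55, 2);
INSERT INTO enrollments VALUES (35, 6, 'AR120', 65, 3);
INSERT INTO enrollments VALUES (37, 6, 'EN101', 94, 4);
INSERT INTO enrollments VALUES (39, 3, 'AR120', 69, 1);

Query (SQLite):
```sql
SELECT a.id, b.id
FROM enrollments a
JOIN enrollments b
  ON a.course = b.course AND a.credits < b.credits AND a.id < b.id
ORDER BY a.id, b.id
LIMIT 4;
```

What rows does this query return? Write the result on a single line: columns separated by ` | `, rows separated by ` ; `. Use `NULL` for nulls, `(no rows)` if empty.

1 | 37 ; 7 | 37 ; 9 | 29 ; 9 | 31

Pairs (a,b) with same course, a.credits < b.credits, a.id < b.id.
course groups: AR120:{2,9,29,31,35,39} EC200:{15,20} EN101:{1,7,37} HI100:{10,14}
Ordered by (a.id, b.id); first 4.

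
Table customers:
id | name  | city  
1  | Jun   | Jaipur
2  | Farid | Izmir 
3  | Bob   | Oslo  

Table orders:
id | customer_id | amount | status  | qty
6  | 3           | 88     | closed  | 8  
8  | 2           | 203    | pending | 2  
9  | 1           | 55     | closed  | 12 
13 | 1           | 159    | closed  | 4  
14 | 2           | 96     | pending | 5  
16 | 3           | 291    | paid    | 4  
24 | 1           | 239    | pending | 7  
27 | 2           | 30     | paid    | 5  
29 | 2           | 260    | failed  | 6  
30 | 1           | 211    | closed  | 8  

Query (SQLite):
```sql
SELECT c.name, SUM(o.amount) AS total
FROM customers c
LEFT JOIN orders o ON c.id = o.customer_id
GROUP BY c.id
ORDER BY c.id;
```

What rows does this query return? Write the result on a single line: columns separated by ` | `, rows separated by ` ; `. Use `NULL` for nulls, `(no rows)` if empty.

LEFT JOIN keeps every customers row; unmatched ones get NULL for orders columns.
Group by customers.id and compute SUM(o.amount). SUM over an all-NULL group is NULL.
  1: ids {9, 13, 24, 30} → SUM(o.amount)=664
  2: ids {8, 14, 27, 29} → SUM(o.amount)=589
  3: ids {6, 16} → SUM(o.amount)=379

Jun | 664 ; Farid | 589 ; Bob | 379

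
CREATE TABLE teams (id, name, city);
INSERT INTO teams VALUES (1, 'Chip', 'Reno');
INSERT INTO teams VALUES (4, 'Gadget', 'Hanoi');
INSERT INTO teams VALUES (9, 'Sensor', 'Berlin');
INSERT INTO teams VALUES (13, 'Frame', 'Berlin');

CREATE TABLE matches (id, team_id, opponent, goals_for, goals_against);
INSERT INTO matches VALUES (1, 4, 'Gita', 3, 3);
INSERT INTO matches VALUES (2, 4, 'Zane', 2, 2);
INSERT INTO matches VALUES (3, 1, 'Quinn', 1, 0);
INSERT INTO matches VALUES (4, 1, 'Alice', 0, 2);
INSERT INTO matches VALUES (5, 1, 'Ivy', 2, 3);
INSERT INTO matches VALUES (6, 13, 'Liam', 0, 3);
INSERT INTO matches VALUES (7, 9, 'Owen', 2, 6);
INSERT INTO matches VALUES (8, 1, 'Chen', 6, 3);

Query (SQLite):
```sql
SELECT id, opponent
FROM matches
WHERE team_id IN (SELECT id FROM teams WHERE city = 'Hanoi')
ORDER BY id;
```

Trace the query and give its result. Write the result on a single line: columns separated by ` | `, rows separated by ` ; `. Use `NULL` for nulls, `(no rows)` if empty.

1 | Gita ; 2 | Zane

Inner query: teams.id where city = 'Hanoi'.
Outer: keep matches rows whose team_id is in that set.
Inner query → {4}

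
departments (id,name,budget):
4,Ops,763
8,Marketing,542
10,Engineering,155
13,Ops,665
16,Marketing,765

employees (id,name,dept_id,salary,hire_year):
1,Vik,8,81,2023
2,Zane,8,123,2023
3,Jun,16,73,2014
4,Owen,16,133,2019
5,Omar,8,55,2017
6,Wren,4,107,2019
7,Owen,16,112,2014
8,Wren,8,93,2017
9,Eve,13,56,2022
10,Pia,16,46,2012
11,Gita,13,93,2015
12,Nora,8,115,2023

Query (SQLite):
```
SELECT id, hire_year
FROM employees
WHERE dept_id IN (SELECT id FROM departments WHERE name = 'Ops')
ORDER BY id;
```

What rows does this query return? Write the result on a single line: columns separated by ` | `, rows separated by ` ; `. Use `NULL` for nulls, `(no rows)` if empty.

6 | 2019 ; 9 | 2022 ; 11 | 2015

Inner query: departments.id where name = 'Ops'.
Outer: keep employees rows whose dept_id is in that set.
Inner query → {4, 13}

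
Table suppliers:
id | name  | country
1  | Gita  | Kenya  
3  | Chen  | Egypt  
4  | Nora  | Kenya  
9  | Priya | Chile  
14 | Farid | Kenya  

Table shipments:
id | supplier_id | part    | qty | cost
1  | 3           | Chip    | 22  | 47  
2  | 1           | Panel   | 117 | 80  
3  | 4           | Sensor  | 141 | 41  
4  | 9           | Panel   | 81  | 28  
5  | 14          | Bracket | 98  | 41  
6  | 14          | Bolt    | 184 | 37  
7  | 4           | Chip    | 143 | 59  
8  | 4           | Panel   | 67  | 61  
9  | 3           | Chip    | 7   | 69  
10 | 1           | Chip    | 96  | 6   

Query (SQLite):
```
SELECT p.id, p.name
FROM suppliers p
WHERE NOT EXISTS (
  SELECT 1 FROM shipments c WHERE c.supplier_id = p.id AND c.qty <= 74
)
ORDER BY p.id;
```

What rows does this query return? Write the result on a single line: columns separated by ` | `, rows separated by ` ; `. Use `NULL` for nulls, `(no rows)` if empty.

1 | Gita ; 9 | Priya ; 14 | Farid

For each suppliers row, check whether any shipments with matching supplier_id has qty <= 74.
Keep rows where that is false.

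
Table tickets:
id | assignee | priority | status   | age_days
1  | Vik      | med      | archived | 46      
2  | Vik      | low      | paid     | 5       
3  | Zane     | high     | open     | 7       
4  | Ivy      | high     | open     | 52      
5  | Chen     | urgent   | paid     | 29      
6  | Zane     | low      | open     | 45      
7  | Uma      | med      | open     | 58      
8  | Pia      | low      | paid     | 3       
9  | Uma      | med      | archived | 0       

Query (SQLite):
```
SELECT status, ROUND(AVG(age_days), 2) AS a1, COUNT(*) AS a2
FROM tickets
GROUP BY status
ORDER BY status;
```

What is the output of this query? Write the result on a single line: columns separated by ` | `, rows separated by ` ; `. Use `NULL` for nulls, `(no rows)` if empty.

Group tickets by status.
Per group compute: ROUND(AVG(age_days), 2), COUNT(*).
  archived: ids {1, 9} → ROUND(AVG(age_days), 2)=23, COUNT(*)=2
  open: ids {3, 4, 6, 7} → ROUND(AVG(age_days), 2)=40.5, COUNT(*)=4
  paid: ids {2, 5, 8} → ROUND(AVG(age_days), 2)=12.33, COUNT(*)=3

archived | 23 | 2 ; open | 40.5 | 4 ; paid | 12.33 | 3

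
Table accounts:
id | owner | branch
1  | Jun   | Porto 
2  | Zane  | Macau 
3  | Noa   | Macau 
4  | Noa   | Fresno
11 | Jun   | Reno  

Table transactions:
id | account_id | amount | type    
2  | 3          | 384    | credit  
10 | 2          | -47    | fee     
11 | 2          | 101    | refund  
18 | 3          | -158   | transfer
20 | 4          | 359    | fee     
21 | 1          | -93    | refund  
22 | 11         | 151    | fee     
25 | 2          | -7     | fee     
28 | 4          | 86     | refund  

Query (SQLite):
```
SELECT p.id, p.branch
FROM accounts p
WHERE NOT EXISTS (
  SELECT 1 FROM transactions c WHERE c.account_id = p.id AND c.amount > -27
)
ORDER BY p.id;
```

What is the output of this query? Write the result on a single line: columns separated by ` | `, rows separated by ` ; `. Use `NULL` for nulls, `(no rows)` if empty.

For each accounts row, check whether any transactions with matching account_id has amount > -27.
Keep rows where that is false.

1 | Porto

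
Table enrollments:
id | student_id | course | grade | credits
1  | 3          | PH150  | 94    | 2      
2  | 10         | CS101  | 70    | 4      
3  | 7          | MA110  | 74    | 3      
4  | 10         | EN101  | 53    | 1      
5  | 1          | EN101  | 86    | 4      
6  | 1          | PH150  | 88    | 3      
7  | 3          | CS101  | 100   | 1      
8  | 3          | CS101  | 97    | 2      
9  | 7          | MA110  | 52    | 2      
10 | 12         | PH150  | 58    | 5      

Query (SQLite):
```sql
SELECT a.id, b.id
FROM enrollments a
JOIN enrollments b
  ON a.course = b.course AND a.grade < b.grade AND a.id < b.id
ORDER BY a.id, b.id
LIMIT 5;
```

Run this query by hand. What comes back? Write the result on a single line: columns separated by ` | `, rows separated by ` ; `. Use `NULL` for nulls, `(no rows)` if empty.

2 | 7 ; 2 | 8 ; 4 | 5

Pairs (a,b) with same course, a.grade < b.grade, a.id < b.id.
course groups: CS101:{2,7,8} EN101:{4,5} MA110:{3,9} PH150:{1,6,10}
Ordered by (a.id, b.id); first 5.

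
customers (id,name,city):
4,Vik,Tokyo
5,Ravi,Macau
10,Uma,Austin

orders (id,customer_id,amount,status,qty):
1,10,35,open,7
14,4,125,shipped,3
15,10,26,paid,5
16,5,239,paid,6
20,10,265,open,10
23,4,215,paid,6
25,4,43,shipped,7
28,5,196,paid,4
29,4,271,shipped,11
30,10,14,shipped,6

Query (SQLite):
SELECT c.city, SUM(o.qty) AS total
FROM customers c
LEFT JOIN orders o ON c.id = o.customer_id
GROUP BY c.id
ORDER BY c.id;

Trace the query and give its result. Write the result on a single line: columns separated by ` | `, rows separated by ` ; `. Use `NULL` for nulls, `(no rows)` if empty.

Tokyo | 27 ; Macau | 10 ; Austin | 28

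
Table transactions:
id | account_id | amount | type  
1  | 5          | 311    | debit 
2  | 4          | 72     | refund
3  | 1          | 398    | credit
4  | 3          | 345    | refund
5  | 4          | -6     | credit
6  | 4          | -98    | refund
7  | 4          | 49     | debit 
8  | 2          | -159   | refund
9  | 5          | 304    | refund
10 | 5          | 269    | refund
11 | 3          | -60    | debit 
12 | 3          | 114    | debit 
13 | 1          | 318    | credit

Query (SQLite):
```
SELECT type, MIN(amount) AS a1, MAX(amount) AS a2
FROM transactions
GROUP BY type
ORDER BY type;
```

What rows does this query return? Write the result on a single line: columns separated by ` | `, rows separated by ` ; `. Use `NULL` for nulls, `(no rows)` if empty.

credit | -6 | 398 ; debit | -60 | 311 ; refund | -159 | 345

Group transactions by type.
Per group compute: MIN(amount), MAX(amount).
  credit: ids {3, 5, 13} → MIN(amount)=-6, MAX(amount)=398
  debit: ids {1, 7, 11, 12} → MIN(amount)=-60, MAX(amount)=311
  refund: ids {2, 4, 6, 8, 9, 10} → MIN(amount)=-159, MAX(amount)=345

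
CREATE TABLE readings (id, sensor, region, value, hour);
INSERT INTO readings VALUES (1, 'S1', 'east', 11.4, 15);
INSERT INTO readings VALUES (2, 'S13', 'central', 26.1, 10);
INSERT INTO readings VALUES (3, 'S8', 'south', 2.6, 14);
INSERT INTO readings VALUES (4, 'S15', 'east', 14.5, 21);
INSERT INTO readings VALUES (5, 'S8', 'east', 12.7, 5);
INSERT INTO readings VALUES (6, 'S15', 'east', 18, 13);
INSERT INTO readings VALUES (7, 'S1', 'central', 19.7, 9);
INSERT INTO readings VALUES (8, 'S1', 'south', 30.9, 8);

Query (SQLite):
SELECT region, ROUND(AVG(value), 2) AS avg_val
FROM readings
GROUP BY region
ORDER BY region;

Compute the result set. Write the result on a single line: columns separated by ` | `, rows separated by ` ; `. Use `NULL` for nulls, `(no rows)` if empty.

central | 22.9 ; east | 14.15 ; south | 16.75

Partition readings by region; compute ROUND(AVG(value), 2) within each group.
  central: ids {2, 7} → ROUND(AVG(value), 2)=22.9
  east: ids {1, 4, 5, 6} → ROUND(AVG(value), 2)=14.15
  south: ids {3, 8} → ROUND(AVG(value), 2)=16.75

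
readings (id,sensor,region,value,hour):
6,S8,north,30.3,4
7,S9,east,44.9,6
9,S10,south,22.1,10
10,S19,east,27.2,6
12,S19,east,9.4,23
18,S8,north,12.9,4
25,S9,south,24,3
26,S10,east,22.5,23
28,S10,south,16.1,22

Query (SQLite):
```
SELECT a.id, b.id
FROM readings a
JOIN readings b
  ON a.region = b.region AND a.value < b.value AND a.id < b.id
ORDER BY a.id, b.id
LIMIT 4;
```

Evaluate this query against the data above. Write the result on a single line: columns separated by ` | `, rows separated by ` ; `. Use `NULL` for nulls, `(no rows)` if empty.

Pairs (a,b) with same region, a.value < b.value, a.id < b.id.
region groups: east:{7,10,12,26} north:{6,18} south:{9,25,28}
Ordered by (a.id, b.id); first 4.

9 | 25 ; 12 | 26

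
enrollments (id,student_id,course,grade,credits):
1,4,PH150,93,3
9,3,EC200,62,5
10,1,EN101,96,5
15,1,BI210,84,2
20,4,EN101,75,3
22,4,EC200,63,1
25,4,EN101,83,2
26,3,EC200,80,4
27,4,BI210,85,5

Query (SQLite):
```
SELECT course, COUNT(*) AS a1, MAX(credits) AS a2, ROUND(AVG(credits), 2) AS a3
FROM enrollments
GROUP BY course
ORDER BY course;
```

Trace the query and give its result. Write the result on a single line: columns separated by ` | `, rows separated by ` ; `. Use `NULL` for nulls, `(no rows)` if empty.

BI210 | 2 | 5 | 3.5 ; EC200 | 3 | 5 | 3.33 ; EN101 | 3 | 5 | 3.33 ; PH150 | 1 | 3 | 3

Group enrollments by course.
Per group compute: COUNT(*), MAX(credits), ROUND(AVG(credits), 2).
  BI210: ids {15, 27} → COUNT(*)=2, MAX(credits)=5, ROUND(AVG(credits), 2)=3.5
  EC200: ids {9, 22, 26} → COUNT(*)=3, MAX(credits)=5, ROUND(AVG(credits), 2)=3.33
  EN101: ids {10, 20, 25} → COUNT(*)=3, MAX(credits)=5, ROUND(AVG(credits), 2)=3.33
  PH150: ids {1} → COUNT(*)=1, MAX(credits)=3, ROUND(AVG(credits), 2)=3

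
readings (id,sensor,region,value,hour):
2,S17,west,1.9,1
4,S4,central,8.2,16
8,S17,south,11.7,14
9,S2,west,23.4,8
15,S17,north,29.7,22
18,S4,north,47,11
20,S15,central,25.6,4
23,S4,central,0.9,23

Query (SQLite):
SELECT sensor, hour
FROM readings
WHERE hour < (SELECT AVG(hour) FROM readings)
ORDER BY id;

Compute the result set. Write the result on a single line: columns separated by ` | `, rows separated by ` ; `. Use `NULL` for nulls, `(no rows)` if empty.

S17 | 1 ; S2 | 8 ; S4 | 11 ; S15 | 4

Scalar subquery: AVG(hour) over all readings rows = 12.375.
Keep rows where hour < that value.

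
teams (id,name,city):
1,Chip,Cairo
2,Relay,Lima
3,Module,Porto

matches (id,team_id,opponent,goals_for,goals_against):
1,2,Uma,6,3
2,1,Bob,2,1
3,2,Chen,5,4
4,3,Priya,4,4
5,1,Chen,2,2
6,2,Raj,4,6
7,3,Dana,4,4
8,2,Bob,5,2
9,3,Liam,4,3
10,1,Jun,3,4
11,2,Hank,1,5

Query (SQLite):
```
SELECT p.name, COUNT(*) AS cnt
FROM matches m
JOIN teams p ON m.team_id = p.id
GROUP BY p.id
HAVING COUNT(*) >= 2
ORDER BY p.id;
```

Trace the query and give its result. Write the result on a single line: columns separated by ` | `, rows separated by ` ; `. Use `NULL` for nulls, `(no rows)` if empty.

Chip | 3 ; Relay | 5 ; Module | 3

Join each matches row to its teams via team_id.
Group joined rows by teams.id; compute COUNT(*) per group.
HAVING: keep groups with count ≥ 2.
  1: ids {2, 5, 10} → COUNT(*)=3
  2: ids {1, 3, 6, 8, 11} → COUNT(*)=5
  3: ids {4, 7, 9} → COUNT(*)=3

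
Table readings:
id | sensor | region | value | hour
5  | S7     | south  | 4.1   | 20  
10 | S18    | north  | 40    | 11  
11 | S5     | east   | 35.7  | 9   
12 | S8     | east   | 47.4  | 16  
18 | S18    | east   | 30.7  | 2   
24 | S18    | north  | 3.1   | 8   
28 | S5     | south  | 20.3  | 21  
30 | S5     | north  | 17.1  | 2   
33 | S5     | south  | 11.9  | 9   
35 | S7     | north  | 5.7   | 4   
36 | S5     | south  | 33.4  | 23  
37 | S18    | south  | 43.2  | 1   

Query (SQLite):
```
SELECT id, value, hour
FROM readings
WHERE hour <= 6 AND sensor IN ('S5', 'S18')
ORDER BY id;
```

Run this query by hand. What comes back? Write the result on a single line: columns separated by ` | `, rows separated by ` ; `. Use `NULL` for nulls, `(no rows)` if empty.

18 | 30.7 | 2 ; 30 | 17.1 | 2 ; 37 | 43.2 | 1

hour <= 6: ids {18, 30, 35, 37}
sensor IN ('S5', 'S18'): ids {10, 11, 18, 24, 28, 30, 33, 36, 37}
Combine with AND.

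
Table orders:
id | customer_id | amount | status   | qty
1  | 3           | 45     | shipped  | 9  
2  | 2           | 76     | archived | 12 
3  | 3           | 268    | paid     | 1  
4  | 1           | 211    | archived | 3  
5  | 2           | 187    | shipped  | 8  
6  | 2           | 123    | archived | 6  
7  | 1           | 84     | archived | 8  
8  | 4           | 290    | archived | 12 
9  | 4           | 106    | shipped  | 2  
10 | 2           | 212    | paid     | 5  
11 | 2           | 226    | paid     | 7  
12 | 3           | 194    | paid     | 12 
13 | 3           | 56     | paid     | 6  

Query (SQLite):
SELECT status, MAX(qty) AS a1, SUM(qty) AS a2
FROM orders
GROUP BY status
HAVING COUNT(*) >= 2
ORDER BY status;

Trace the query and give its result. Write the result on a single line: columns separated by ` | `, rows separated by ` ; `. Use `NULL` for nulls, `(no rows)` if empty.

archived | 12 | 41 ; paid | 12 | 31 ; shipped | 9 | 19

Group orders by status.
Per group compute: MAX(qty), SUM(qty).
HAVING: drop groups with fewer than 2 rows.
  archived: ids {2, 4, 6, 7, 8} → MAX(qty)=12, SUM(qty)=41
  paid: ids {3, 10, 11, 12, 13} → MAX(qty)=12, SUM(qty)=31
  shipped: ids {1, 5, 9} → MAX(qty)=9, SUM(qty)=19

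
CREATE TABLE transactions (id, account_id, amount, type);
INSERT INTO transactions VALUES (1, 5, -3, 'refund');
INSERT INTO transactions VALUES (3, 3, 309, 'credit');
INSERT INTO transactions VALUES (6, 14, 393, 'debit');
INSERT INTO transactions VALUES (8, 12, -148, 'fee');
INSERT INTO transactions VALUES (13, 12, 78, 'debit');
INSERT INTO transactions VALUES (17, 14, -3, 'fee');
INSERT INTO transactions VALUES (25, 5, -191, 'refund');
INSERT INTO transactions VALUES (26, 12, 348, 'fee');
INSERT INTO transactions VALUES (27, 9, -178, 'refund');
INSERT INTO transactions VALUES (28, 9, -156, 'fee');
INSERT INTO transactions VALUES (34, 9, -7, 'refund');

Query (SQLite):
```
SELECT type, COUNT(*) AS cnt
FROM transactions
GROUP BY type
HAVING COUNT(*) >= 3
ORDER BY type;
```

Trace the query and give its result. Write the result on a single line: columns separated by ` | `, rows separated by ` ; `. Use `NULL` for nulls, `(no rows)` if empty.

fee | 4 ; refund | 4

Partition transactions by type; compute COUNT(*) within each group.
HAVING: keep groups with count ≥ 3.
  credit: ids {3} → COUNT(*)=1
  debit: ids {6, 13} → COUNT(*)=2
  fee: ids {8, 17, 26, 28} → COUNT(*)=4
  refund: ids {1, 25, 27, 34} → COUNT(*)=4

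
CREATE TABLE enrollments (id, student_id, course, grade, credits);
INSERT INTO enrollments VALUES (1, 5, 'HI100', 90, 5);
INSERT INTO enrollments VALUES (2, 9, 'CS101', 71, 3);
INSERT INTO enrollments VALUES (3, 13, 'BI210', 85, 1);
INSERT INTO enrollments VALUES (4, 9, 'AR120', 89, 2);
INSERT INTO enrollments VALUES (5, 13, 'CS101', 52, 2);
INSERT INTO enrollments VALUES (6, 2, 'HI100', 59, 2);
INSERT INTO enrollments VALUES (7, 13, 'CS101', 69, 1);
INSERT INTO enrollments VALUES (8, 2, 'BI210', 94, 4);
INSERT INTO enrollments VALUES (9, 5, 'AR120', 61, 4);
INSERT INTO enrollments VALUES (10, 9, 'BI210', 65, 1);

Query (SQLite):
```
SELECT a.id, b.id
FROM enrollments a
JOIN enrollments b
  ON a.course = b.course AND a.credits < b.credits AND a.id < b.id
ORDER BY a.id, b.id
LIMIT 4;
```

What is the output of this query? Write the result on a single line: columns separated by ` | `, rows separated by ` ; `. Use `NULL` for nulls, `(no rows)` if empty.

3 | 8 ; 4 | 9

Pairs (a,b) with same course, a.credits < b.credits, a.id < b.id.
course groups: AR120:{4,9} BI210:{3,8,10} CS101:{2,5,7} HI100:{1,6}
Ordered by (a.id, b.id); first 4.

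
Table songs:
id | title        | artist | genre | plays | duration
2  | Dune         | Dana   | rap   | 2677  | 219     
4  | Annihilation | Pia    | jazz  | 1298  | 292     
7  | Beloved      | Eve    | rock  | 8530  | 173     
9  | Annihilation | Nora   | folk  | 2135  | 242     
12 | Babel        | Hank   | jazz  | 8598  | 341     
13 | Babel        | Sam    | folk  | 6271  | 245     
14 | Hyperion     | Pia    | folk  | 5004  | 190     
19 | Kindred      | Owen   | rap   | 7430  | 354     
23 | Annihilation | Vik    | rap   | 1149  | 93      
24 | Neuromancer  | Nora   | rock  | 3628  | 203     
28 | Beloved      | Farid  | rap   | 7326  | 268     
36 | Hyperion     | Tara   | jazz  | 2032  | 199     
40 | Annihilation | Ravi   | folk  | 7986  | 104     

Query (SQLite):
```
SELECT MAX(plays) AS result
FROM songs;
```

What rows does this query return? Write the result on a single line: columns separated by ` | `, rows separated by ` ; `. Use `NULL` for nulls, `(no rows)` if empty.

8598

All plays values: [2677, 1298, 8530, 2135, 8598, 6271, 5004, 7430, 1149, 3628, 7326, 2032, 7986].
MAX of non-NULL values = 8598.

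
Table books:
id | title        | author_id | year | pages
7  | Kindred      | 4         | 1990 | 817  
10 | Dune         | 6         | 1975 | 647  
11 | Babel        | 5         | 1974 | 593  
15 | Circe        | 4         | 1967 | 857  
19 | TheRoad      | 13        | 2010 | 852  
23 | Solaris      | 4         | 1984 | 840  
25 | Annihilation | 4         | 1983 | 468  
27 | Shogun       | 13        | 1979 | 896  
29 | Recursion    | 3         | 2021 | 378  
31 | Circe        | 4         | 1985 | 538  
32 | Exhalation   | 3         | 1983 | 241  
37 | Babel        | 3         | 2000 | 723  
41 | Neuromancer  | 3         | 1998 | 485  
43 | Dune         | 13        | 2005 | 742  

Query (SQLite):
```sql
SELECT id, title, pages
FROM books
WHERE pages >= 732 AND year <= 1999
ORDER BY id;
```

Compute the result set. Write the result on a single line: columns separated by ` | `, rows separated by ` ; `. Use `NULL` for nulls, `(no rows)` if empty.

7 | Kindred | 817 ; 15 | Circe | 857 ; 23 | Solaris | 840 ; 27 | Shogun | 896

pages >= 732: ids {7, 15, 19, 23, 27, 43}
year <= 1999: ids {7, 10, 11, 15, 23, 25, 27, 31, 32, 41}
Combine with AND.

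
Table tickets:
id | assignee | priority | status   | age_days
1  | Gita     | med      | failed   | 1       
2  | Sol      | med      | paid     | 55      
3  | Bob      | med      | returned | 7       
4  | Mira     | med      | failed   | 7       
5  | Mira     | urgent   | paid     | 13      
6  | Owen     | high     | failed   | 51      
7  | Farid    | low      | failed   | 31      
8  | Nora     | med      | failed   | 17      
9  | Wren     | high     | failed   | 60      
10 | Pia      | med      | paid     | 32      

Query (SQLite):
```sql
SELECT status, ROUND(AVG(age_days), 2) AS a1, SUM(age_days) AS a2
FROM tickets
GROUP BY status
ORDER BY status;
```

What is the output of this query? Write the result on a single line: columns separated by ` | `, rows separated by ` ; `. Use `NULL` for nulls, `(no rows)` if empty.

failed | 27.83 | 167 ; paid | 33.33 | 100 ; returned | 7 | 7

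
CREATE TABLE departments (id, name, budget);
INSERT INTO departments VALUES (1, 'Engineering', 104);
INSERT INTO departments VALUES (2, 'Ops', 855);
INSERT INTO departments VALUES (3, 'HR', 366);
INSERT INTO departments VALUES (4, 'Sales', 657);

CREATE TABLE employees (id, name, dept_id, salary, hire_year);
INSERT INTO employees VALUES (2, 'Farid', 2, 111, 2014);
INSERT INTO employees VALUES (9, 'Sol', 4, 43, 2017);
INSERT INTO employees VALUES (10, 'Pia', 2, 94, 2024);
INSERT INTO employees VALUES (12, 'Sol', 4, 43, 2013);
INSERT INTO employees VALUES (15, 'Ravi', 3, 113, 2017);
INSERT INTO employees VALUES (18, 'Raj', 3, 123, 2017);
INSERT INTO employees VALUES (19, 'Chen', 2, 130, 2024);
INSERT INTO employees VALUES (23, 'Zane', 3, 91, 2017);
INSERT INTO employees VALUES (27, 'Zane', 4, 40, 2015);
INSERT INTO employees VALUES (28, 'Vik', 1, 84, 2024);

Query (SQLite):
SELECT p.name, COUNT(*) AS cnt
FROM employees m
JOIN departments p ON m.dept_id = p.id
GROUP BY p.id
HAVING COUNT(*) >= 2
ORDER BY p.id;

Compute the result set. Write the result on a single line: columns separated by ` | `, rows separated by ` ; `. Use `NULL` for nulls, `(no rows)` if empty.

Ops | 3 ; HR | 3 ; Sales | 3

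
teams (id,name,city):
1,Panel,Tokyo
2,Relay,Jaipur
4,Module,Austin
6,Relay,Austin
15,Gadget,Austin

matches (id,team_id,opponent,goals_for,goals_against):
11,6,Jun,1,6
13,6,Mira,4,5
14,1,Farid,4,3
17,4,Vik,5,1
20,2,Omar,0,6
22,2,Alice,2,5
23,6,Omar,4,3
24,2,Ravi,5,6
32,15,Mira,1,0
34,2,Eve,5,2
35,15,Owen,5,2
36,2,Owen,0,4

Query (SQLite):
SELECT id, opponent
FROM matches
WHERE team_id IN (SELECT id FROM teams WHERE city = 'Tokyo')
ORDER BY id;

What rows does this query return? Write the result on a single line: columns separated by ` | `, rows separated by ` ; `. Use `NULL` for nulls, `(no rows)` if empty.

14 | Farid

Inner query: teams.id where city = 'Tokyo'.
Outer: keep matches rows whose team_id is in that set.
Inner query → {1}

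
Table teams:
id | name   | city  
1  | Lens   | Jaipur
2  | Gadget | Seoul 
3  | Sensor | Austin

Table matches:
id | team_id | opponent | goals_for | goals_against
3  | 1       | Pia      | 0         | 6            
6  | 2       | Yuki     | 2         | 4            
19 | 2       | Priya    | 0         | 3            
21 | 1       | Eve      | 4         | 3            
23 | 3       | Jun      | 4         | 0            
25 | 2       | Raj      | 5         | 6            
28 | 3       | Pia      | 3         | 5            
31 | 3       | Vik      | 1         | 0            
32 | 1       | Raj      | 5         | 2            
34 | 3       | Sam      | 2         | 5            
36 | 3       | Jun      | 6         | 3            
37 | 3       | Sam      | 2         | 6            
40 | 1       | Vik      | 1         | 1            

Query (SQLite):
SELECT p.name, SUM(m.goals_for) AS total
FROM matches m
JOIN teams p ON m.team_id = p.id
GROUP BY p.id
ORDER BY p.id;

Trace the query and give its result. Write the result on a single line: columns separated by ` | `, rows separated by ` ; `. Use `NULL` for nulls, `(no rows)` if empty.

Join each matches row to its teams via team_id.
Group joined rows by teams.id; compute SUM(m.goals_for) per group.
  1: ids {3, 21, 32, 40} → SUM(m.goals_for)=10
  2: ids {6, 19, 25} → SUM(m.goals_for)=7
  3: ids {23, 28, 31, 34, 36, 37} → SUM(m.goals_for)=18

Lens | 10 ; Gadget | 7 ; Sensor | 18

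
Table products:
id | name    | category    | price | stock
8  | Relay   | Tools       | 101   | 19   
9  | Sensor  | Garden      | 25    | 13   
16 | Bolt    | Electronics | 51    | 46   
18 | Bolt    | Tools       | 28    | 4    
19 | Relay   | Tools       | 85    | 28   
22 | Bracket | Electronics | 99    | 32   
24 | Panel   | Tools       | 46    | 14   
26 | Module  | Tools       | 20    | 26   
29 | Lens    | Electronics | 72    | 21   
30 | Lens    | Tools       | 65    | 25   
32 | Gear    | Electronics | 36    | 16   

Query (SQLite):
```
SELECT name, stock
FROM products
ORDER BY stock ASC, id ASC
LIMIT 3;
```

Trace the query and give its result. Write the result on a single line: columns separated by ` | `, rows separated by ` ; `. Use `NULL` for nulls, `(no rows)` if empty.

Bolt | 4 ; Sensor | 13 ; Panel | 14

Sort by stock asc, tiebreak id asc: (4, id=18), (13, id=9), (14, id=24), (16, id=32), (19, id=8), (21, id=29) …. Take first 3.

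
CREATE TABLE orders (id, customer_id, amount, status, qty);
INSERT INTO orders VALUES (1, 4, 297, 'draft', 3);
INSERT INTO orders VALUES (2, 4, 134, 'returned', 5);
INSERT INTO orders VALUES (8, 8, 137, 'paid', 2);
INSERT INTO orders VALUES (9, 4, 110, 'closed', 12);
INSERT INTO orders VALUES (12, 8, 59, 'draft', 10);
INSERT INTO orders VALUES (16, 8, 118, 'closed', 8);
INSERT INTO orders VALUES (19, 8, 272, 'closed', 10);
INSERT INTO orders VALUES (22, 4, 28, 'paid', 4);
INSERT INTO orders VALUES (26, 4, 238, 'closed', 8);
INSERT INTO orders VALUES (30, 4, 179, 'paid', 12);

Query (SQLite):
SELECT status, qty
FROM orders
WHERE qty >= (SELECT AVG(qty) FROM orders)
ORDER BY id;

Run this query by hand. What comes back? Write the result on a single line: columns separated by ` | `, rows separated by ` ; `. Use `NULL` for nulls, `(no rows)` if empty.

Scalar subquery: AVG(qty) over all orders rows = 7.4.
Keep rows where qty >= that value.

closed | 12 ; draft | 10 ; closed | 8 ; closed | 10 ; closed | 8 ; paid | 12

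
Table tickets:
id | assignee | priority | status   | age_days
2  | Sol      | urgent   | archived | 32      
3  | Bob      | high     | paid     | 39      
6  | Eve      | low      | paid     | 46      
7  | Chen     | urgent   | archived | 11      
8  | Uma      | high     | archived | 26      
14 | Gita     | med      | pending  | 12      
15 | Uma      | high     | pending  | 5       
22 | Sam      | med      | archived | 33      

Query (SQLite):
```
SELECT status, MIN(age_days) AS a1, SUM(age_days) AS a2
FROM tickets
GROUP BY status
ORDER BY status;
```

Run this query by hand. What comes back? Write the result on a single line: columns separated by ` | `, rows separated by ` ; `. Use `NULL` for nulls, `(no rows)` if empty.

Group tickets by status.
Per group compute: MIN(age_days), SUM(age_days).
  archived: ids {2, 7, 8, 22} → MIN(age_days)=11, SUM(age_days)=102
  paid: ids {3, 6} → MIN(age_days)=39, SUM(age_days)=85
  pending: ids {14, 15} → MIN(age_days)=5, SUM(age_days)=17

archived | 11 | 102 ; paid | 39 | 85 ; pending | 5 | 17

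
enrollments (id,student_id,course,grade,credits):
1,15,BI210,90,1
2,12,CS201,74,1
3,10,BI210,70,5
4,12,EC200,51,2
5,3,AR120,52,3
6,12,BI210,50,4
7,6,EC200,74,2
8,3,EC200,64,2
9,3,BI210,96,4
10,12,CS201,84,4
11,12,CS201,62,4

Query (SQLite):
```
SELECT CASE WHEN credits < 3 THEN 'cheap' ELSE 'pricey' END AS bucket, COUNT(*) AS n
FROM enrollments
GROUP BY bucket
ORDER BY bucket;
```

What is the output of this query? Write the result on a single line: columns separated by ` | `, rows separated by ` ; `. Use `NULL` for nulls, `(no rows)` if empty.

cheap | 5 ; pricey | 6

Bucket rows by credits < 3 → 'cheap' else 'pricey'; count each bucket.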